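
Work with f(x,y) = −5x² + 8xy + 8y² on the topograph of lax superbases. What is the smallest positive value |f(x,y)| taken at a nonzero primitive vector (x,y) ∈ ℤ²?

river: ρ → (8,8,-5)
river: ρ → (-5,12,4)
river: ρ → (4,12,-5)
river: ρ → (-5,8,8)
closes: descent 0, river 4
min |a| on river = 4

4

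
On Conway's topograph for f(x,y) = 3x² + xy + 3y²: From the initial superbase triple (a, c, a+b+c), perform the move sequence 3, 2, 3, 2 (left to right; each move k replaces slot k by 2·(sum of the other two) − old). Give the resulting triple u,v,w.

start (3,3,7) = (f(1,0),f(0,1),f(1,1))
replace slot 3: 2·(3+3) − 7 = 5 → (3,3,5)
replace slot 2: 2·(3+5) − 3 = 13 → (3,13,5)
replace slot 3: 2·(3+13) − 5 = 27 → (3,13,27)
replace slot 2: 2·(3+27) − 13 = 47 → (3,47,27)

3,47,27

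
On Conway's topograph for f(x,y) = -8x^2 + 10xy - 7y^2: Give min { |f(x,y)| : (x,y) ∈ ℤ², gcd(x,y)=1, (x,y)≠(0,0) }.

translate: b→6 (≡-10 mod 16), so (8,-10,7)→(8,6,5)
flip: (8,6,5)→(5,-6,8)
translate: b→4 (≡-6 mod 10), so (5,-6,8)→(5,4,7)
reduced (well bottom): (5,4,7) with a≤c, −a<b≤a
well minimum |f| = |-5| = 5 (negative-definite)

5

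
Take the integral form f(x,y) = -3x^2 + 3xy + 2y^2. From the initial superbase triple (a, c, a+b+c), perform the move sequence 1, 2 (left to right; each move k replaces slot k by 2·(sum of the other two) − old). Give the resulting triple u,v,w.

start (-3,2,2) = (f(1,0),f(0,1),f(1,1))
replace slot 1: 2·(2+2) − (-3) = 11 → (11,2,2)
replace slot 2: 2·(11+2) − 2 = 24 → (11,24,2)

11,24,2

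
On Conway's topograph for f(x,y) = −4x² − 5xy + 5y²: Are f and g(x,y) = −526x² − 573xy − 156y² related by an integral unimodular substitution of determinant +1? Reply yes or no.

D₁ = 105, D₂ = 105
river cycle of f (length 6): (5, 5, -4), (-4, 3, 6), (6, 9, -1), (-1, 9, 6), (6, 3, -4), (-4, 5, 5)
river cycle of g (length 6): (-4, 3, 6), (6, 9, -1), (-1, 9, 6), (6, 3, -4), (-4, 5, 5), (5, 5, -4)
cycles coincide ⇒ equivalent

yes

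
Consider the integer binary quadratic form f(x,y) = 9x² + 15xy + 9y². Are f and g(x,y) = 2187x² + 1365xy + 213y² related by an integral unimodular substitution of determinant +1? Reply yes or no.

D₁ = -99, D₂ = -99
f: translate: b→-3 (≡15 mod 18), so (9,15,9)→(9,-3,3)
f: flip: (9,-3,3)→(3,3,9)
f: reduced (well bottom): (3,3,9) with a≤c, −a<b≤a
g: flip: (2187,1365,213)→(213,-1365,2187)
g: translate: b→-87 (≡-1365 mod 426), so (213,-1365,2187)→(213,-87,9)
g: flip: (213,-87,9)→(9,87,213)
g: translate: b→-3 (≡87 mod 18), so (9,87,213)→(9,-3,3)
g: flip: (9,-3,3)→(3,3,9)
g: reduced (well bottom): (3,3,9) with a≤c, −a<b≤a
reduced forms (3, 3, 9) vs (3, 3, 9) ⇒ equivalent

yes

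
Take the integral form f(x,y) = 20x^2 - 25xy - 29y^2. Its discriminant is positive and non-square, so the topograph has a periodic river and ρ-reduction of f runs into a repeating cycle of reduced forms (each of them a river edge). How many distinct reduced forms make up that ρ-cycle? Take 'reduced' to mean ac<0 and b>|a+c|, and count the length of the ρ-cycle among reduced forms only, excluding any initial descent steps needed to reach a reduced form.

D = 2945, ⌊√D⌋ = 54
descent: ρ → (-29,25,20)  [lands on river]
river: ρ → (20,15,-34)
river: ρ → (-34,53,1)
river: ρ → (1,53,-34)
river: ρ → (-34,15,20)
river: ρ → (20,25,-29)
river: ρ → (-29,33,16)
river: ρ → (16,31,-31)
river: ρ → (-31,31,16)
river: ρ → (16,33,-29)
ρ-cycle length = 10 (tail of 1 descent step not counted)

10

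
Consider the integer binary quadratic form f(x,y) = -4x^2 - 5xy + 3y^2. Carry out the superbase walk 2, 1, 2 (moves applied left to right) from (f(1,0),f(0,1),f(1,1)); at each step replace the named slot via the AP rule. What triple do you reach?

start (-4,3,-6) = (f(1,0),f(0,1),f(1,1))
replace slot 2: 2·((-4)+(-6)) − 3 = -23 → (-4,-23,-6)
replace slot 1: 2·((-23)+(-6)) − (-4) = -54 → (-54,-23,-6)
replace slot 2: 2·((-54)+(-6)) − (-23) = -97 → (-54,-97,-6)

-54,-97,-6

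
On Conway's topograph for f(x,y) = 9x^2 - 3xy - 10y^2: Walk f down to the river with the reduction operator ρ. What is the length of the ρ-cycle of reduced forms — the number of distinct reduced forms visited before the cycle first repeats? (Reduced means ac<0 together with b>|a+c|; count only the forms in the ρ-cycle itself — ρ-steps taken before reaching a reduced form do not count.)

D = 369, ⌊√D⌋ = 19
descent: ρ → (-10,3,9)  [lands on river]
river: ρ → (9,15,-4)
river: ρ → (-4,17,5)
river: ρ → (5,13,-10)
river: ρ → (-10,7,8)
river: ρ → (8,9,-9)
river: ρ → (-9,9,8)
river: ρ → (8,7,-10)
river: ρ → (-10,13,5)
river: ρ → (5,17,-4)
river: ρ → (-4,15,9)
river: ρ → (9,3,-10)
river: ρ → (-10,17,2)
river: ρ → (2,19,-1)
river: ρ → (-1,19,2)
river: ρ → (2,17,-10)
ρ-cycle length = 16 (tail of 1 descent step not counted)

16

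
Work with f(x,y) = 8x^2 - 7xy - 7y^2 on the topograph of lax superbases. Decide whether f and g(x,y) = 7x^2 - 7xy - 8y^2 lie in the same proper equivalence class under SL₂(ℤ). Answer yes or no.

D₁ = 273, D₂ = 273
river cycle of f (length 8): (-7, 7, 8), (8, 9, -6), (-6, 15, 2), (2, 13, -13), (-13, 13, 2), (2, 15, -6), (-6, 9, 8), (8, 7, -7)
river cycle of g (length 8): (-8, 7, 7), (7, 7, -8), (-8, 9, 6), (6, 15, -2), (-2, 13, 13), (13, 13, -2), (-2, 15, 6), (6, 9, -8)
cycles differ ⇒ inequivalent

no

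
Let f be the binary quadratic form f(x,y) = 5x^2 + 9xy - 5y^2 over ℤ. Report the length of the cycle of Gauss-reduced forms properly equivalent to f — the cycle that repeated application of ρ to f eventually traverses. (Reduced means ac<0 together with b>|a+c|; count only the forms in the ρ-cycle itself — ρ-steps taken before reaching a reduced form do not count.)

D = 181, ⌊√D⌋ = 13
river: ρ → (-5,11,3)
river: ρ → (3,13,-1)
river: ρ → (-1,13,3)
river: ρ → (3,11,-5)
river: ρ → (-5,9,5)
river: ρ → (5,11,-3)
river: ρ → (-3,13,1)
river: ρ → (1,13,-3)
river: ρ → (-3,11,5)
river: ρ → (5,9,-5)
ρ-cycle length = 10 (tail of 0 descent steps not counted)

10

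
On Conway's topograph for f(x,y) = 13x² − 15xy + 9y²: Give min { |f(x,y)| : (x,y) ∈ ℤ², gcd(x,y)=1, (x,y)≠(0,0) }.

translate: b→11 (≡-15 mod 26), so (13,-15,9)→(13,11,7)
flip: (13,11,7)→(7,-11,13)
translate: b→3 (≡-11 mod 14), so (7,-11,13)→(7,3,9)
reduced (well bottom): (7,3,9) with a≤c, −a<b≤a
well minimum = a = 7

7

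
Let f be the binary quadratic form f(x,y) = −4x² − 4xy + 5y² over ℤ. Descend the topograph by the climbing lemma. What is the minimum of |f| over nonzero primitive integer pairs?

descent: ρ → (5,4,-4)  [lands on river]
river: ρ → (-4,4,5)
river: ρ → (5,6,-3)
river: ρ → (-3,6,5)
closes: descent 1, river 4
min |a| on river = 3

3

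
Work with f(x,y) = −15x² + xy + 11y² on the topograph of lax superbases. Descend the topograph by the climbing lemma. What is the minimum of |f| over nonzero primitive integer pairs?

descent: ρ → (11,21,-5)  [lands on river]
river: ρ → (-5,19,15)
river: ρ → (15,11,-9)
river: ρ → (-9,25,1)
river: ρ → (1,25,-9)
river: ρ → (-9,11,15)
river: ρ → (15,19,-5)
river: ρ → (-5,21,11)
river: ρ → (11,23,-3)
river: ρ → (-3,25,3)
river: ρ → (3,23,-11)
river: ρ → (-11,21,5)
river: ρ → (5,19,-15)
river: ρ → (-15,11,9)
river: ρ → (9,25,-1)
river: ρ → (-1,25,9)
river: ρ → (9,11,-15)
river: ρ → (-15,19,5)
river: ρ → (5,21,-11)
river: ρ → (-11,23,3)
river: ρ → (3,25,-3)
river: ρ → (-3,23,11)
closes: descent 1, river 22
min |a| on river = 1

1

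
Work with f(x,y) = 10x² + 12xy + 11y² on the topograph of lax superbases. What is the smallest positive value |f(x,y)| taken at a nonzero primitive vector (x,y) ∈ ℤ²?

translate: b→-8 (≡12 mod 20), so (10,12,11)→(10,-8,9)
flip: (10,-8,9)→(9,8,10)
reduced (well bottom): (9,8,10) with a≤c, −a<b≤a
well minimum = a = 9

9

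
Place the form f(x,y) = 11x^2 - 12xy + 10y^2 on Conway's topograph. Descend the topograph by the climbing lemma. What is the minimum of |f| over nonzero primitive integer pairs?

translate: b→10 (≡-12 mod 22), so (11,-12,10)→(11,10,9)
flip: (11,10,9)→(9,-10,11)
translate: b→8 (≡-10 mod 18), so (9,-10,11)→(9,8,10)
reduced (well bottom): (9,8,10) with a≤c, −a<b≤a
well minimum = a = 9

9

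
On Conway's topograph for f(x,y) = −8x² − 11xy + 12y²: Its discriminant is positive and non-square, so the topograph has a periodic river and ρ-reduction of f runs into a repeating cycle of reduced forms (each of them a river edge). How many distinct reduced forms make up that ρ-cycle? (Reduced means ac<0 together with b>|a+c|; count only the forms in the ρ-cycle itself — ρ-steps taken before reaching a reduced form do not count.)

D = 505, ⌊√D⌋ = 22
descent: ρ → (12,11,-8)  [lands on river]
river: ρ → (-8,21,2)
river: ρ → (2,19,-18)
river: ρ → (-18,17,3)
river: ρ → (3,19,-12)
river: ρ → (-12,5,10)
river: ρ → (10,15,-7)
river: ρ → (-7,13,12)
ρ-cycle length = 8 (tail of 1 descent step not counted)

8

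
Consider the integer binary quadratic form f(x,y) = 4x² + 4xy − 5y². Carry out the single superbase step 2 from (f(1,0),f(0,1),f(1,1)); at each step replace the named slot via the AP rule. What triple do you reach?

start (4,-5,3) = (f(1,0),f(0,1),f(1,1))
replace slot 2: 2·(4+3) − (-5) = 19 → (4,19,3)

4,19,3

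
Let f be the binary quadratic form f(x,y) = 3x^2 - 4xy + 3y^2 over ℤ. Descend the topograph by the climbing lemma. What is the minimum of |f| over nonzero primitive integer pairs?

translate: b→2 (≡-4 mod 6), so (3,-4,3)→(3,2,2)
flip: (3,2,2)→(2,-2,3)
translate: b→2 (≡-2 mod 4), so (2,-2,3)→(2,2,3)
reduced (well bottom): (2,2,3) with a≤c, −a<b≤a
well minimum = a = 2

2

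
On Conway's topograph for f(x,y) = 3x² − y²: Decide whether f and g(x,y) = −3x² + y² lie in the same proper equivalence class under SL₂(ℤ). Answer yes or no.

D₁ = 12, D₂ = 12
river cycle of f (length 2): (-1, 2, 2), (2, 2, -1)
river cycle of g (length 2): (1, 2, -2), (-2, 2, 1)
cycles differ ⇒ inequivalent

no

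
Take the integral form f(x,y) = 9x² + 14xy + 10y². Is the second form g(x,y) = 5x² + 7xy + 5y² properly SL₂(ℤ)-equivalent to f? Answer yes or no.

D₁ = -164, D₂ = -51
discriminants differ ⇒ not SL₂(ℤ)-equivalent

no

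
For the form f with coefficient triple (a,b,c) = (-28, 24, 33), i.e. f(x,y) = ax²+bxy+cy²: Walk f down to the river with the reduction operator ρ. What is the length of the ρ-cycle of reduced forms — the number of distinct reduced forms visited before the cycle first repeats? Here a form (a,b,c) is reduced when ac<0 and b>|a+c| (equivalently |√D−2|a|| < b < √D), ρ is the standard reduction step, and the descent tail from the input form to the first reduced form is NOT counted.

D = 4272, ⌊√D⌋ = 65
river: ρ → (33,42,-19)
river: ρ → (-19,34,41)
river: ρ → (41,48,-12)
river: ρ → (-12,48,41)
river: ρ → (41,34,-19)
river: ρ → (-19,42,33)
river: ρ → (33,24,-28)
river: ρ → (-28,32,29)
river: ρ → (29,26,-31)
river: ρ → (-31,36,24)
river: ρ → (24,60,-7)
river: ρ → (-7,52,56)
river: ρ → (56,60,-3)
river: ρ → (-3,60,56)
river: ρ → (56,52,-7)
river: ρ → (-7,60,24)
river: ρ → (24,36,-31)
river: ρ → (-31,26,29)
river: ρ → (29,32,-28)
river: ρ → (-28,24,33)
ρ-cycle length = 20 (tail of 0 descent steps not counted)

20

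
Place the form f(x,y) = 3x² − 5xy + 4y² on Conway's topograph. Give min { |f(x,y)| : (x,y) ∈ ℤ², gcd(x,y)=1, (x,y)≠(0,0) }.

translate: b→1 (≡-5 mod 6), so (3,-5,4)→(3,1,2)
flip: (3,1,2)→(2,-1,3)
reduced (well bottom): (2,-1,3) with a≤c, −a<b≤a
well minimum = a = 2

2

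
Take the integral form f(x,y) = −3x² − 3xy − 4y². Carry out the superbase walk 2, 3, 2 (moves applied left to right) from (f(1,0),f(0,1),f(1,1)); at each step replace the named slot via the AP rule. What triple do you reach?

start (-3,-4,-10) = (f(1,0),f(0,1),f(1,1))
replace slot 2: 2·((-3)+(-10)) − (-4) = -22 → (-3,-22,-10)
replace slot 3: 2·((-3)+(-22)) − (-10) = -40 → (-3,-22,-40)
replace slot 2: 2·((-3)+(-40)) − (-22) = -64 → (-3,-64,-40)

-3,-64,-40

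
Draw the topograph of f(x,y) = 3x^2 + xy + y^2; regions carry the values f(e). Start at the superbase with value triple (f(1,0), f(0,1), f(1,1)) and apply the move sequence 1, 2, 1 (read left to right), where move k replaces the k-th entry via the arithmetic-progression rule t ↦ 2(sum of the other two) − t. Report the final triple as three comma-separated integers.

start (3,1,5) = (f(1,0),f(0,1),f(1,1))
replace slot 1: 2·(1+5) − 3 = 9 → (9,1,5)
replace slot 2: 2·(9+5) − 1 = 27 → (9,27,5)
replace slot 1: 2·(27+5) − 9 = 55 → (55,27,5)

55,27,5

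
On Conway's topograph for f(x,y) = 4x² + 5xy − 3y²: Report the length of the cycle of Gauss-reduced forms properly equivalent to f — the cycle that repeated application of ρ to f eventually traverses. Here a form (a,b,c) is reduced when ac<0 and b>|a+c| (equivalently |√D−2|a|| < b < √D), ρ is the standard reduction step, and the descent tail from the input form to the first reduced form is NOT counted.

D = 73, ⌊√D⌋ = 8
river: ρ → (-3,7,2)
river: ρ → (2,5,-6)
river: ρ → (-6,7,1)
river: ρ → (1,7,-6)
river: ρ → (-6,5,2)
river: ρ → (2,7,-3)
river: ρ → (-3,5,4)
river: ρ → (4,3,-4)
river: ρ → (-4,5,3)
river: ρ → (3,7,-2)
river: ρ → (-2,5,6)
river: ρ → (6,7,-1)
river: ρ → (-1,7,6)
river: ρ → (6,5,-2)
river: ρ → (-2,7,3)
river: ρ → (3,5,-4)
river: ρ → (-4,3,4)
river: ρ → (4,5,-3)
ρ-cycle length = 18 (tail of 0 descent steps not counted)

18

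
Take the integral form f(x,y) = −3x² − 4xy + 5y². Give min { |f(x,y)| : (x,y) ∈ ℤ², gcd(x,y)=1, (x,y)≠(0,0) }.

descent: ρ → (5,4,-3)  [lands on river]
river: ρ → (-3,8,1)
river: ρ → (1,8,-3)
river: ρ → (-3,4,5)
river: ρ → (5,6,-2)
river: ρ → (-2,6,5)
closes: descent 1, river 6
min |a| on river = 1

1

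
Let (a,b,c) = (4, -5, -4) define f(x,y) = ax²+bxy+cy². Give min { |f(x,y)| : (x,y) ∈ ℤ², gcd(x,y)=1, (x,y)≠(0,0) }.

descent: ρ → (-4,5,4)  [lands on river]
river: ρ → (4,3,-5)
river: ρ → (-5,7,2)
river: ρ → (2,9,-1)
river: ρ → (-1,9,2)
river: ρ → (2,7,-5)
river: ρ → (-5,3,4)
river: ρ → (4,5,-4)
river: ρ → (-4,3,5)
river: ρ → (5,7,-2)
river: ρ → (-2,9,1)
river: ρ → (1,9,-2)
river: ρ → (-2,7,5)
river: ρ → (5,3,-4)
closes: descent 1, river 14
min |a| on river = 1

1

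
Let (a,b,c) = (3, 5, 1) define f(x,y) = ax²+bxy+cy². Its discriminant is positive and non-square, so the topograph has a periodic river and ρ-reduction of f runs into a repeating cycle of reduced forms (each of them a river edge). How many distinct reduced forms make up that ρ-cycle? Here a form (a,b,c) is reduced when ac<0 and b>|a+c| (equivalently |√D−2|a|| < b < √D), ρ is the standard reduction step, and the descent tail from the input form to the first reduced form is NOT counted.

D = 13, ⌊√D⌋ = 3
descent: ρ → (1,3,-1)  [lands on river]
river: ρ → (-1,3,1)
ρ-cycle length = 2 (tail of 1 descent step not counted)

2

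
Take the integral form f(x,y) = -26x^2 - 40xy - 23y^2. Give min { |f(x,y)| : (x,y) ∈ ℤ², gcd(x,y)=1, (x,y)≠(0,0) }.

translate: b→-12 (≡40 mod 52), so (26,40,23)→(26,-12,9)
flip: (26,-12,9)→(9,12,26)
translate: b→-6 (≡12 mod 18), so (9,12,26)→(9,-6,23)
reduced (well bottom): (9,-6,23) with a≤c, −a<b≤a
well minimum |f| = |-9| = 9 (negative-definite)

9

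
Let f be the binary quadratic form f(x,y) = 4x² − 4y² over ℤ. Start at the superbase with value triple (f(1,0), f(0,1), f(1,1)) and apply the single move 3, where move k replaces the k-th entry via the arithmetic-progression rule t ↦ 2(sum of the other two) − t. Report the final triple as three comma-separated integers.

start (4,-4,0) = (f(1,0),f(0,1),f(1,1))
replace slot 3: 2·(4+(-4)) − 0 = 0 → (4,-4,0)

4,-4,0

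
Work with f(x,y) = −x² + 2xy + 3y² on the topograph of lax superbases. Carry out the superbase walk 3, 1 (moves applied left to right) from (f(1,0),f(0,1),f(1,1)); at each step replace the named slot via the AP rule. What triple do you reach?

start (-1,3,4) = (f(1,0),f(0,1),f(1,1))
replace slot 3: 2·((-1)+3) − 4 = 0 → (-1,3,0)
replace slot 1: 2·(3+0) − (-1) = 7 → (7,3,0)

7,3,0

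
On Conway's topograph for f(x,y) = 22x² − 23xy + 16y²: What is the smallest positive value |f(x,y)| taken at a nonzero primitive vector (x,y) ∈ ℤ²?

translate: b→21 (≡-23 mod 44), so (22,-23,16)→(22,21,15)
flip: (22,21,15)→(15,-21,22)
translate: b→9 (≡-21 mod 30), so (15,-21,22)→(15,9,16)
reduced (well bottom): (15,9,16) with a≤c, −a<b≤a
well minimum = a = 15

15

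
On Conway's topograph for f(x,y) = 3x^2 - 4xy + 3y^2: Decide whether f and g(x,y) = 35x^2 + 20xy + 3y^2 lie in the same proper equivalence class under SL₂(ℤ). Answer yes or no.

D₁ = -20, D₂ = -20
f: translate: b→2 (≡-4 mod 6), so (3,-4,3)→(3,2,2)
f: flip: (3,2,2)→(2,-2,3)
f: translate: b→2 (≡-2 mod 4), so (2,-2,3)→(2,2,3)
f: reduced (well bottom): (2,2,3) with a≤c, −a<b≤a
g: flip: (35,20,3)→(3,-20,35)
g: translate: b→-2 (≡-20 mod 6), so (3,-20,35)→(3,-2,2)
g: flip: (3,-2,2)→(2,2,3)
g: reduced (well bottom): (2,2,3) with a≤c, −a<b≤a
reduced forms (2, 2, 3) vs (2, 2, 3) ⇒ equivalent

yes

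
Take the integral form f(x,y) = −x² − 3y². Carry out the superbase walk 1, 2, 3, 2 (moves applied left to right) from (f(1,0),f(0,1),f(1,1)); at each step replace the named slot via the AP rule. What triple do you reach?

start (-1,-3,-4) = (f(1,0),f(0,1),f(1,1))
replace slot 1: 2·((-3)+(-4)) − (-1) = -13 → (-13,-3,-4)
replace slot 2: 2·((-13)+(-4)) − (-3) = -31 → (-13,-31,-4)
replace slot 3: 2·((-13)+(-31)) − (-4) = -84 → (-13,-31,-84)
replace slot 2: 2·((-13)+(-84)) − (-31) = -163 → (-13,-163,-84)

-13,-163,-84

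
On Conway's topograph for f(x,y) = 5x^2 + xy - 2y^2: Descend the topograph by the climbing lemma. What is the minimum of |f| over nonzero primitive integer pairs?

descent: ρ → (-2,3,4)  [lands on river]
river: ρ → (4,5,-1)
river: ρ → (-1,5,4)
river: ρ → (4,3,-2)
river: ρ → (-2,5,2)
river: ρ → (2,3,-4)
river: ρ → (-4,5,1)
river: ρ → (1,5,-4)
river: ρ → (-4,3,2)
river: ρ → (2,5,-2)
closes: descent 1, river 10
min |a| on river = 1

1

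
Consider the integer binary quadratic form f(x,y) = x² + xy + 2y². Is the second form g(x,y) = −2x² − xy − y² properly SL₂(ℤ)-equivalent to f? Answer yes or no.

D₁ = -7, D₂ = -7
f: reduced (well bottom): (1,1,2) with a≤c, −a<b≤a
g is negative-definite; reduce −g:
−g: flip: (2,1,1)→(1,-1,2)
−g: translate: b→1 (≡-1 mod 2), so (1,-1,2)→(1,1,2)
−g: reduced (well bottom): (1,1,2) with a≤c, −a<b≤a
flip sign back: reduced form of g is (-1,-1,-2)
reduced forms (1, 1, 2) vs (-1, -1, -2) ⇒ inequivalent

no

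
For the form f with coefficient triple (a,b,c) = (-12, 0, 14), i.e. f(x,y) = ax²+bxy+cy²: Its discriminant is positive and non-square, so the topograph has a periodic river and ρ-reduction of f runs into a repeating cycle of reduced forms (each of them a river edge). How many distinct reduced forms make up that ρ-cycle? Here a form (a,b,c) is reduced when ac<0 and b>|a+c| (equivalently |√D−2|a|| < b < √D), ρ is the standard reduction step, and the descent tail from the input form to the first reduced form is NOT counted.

D = 672, ⌊√D⌋ = 25
descent: ρ → (14,0,-12)
descent: ρ → (-12,24,2)  [lands on river]
river: ρ → (2,24,-12)
ρ-cycle length = 2 (tail of 2 descent steps not counted)

2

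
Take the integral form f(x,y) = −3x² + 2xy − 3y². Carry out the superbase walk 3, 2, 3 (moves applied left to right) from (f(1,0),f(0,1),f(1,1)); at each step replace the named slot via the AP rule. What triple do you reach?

start (-3,-3,-4) = (f(1,0),f(0,1),f(1,1))
replace slot 3: 2·((-3)+(-3)) − (-4) = -8 → (-3,-3,-8)
replace slot 2: 2·((-3)+(-8)) − (-3) = -19 → (-3,-19,-8)
replace slot 3: 2·((-3)+(-19)) − (-8) = -36 → (-3,-19,-36)

-3,-19,-36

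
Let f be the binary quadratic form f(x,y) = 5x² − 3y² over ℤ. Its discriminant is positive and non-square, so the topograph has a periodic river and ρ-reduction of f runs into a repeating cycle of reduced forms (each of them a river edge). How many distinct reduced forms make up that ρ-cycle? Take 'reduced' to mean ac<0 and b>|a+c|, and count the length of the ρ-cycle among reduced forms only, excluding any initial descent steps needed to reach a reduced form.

D = 60, ⌊√D⌋ = 7
descent: ρ → (-3,6,2)  [lands on river]
river: ρ → (2,6,-3)
ρ-cycle length = 2 (tail of 1 descent step not counted)

2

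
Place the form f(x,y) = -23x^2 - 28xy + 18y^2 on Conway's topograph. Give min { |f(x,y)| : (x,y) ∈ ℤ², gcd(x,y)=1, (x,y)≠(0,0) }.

descent: ρ → (18,28,-23)  [lands on river]
river: ρ → (-23,18,23)
river: ρ → (23,28,-18)
river: ρ → (-18,44,7)
river: ρ → (7,40,-30)
river: ρ → (-30,20,17)
river: ρ → (17,48,-2)
river: ρ → (-2,48,17)
river: ρ → (17,20,-30)
river: ρ → (-30,40,7)
river: ρ → (7,44,-18)
river: ρ → (-18,28,23)
river: ρ → (23,18,-23)
river: ρ → (-23,28,18)
river: ρ → (18,44,-7)
river: ρ → (-7,40,30)
river: ρ → (30,20,-17)
river: ρ → (-17,48,2)
river: ρ → (2,48,-17)
river: ρ → (-17,20,30)
river: ρ → (30,40,-7)
river: ρ → (-7,44,18)
closes: descent 1, river 22
min |a| on river = 2

2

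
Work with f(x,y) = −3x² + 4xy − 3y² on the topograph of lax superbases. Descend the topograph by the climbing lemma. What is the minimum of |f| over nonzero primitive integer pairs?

translate: b→2 (≡-4 mod 6), so (3,-4,3)→(3,2,2)
flip: (3,2,2)→(2,-2,3)
translate: b→2 (≡-2 mod 4), so (2,-2,3)→(2,2,3)
reduced (well bottom): (2,2,3) with a≤c, −a<b≤a
well minimum |f| = |-2| = 2 (negative-definite)

2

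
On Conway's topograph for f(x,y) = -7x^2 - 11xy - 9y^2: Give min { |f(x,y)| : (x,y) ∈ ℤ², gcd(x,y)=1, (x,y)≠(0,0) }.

translate: b→-3 (≡11 mod 14), so (7,11,9)→(7,-3,5)
flip: (7,-3,5)→(5,3,7)
reduced (well bottom): (5,3,7) with a≤c, −a<b≤a
well minimum |f| = |-5| = 5 (negative-definite)

5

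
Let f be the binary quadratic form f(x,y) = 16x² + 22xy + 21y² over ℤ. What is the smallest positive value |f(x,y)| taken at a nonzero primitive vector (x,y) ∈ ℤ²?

translate: b→-10 (≡22 mod 32), so (16,22,21)→(16,-10,15)
flip: (16,-10,15)→(15,10,16)
reduced (well bottom): (15,10,16) with a≤c, −a<b≤a
well minimum = a = 15

15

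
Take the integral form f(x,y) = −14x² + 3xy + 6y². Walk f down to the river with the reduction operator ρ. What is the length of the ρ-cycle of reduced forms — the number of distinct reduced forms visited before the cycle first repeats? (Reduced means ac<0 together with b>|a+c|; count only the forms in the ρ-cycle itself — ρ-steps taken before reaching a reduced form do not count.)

D = 345, ⌊√D⌋ = 18
descent: ρ → (6,9,-11)  [lands on river]
river: ρ → (-11,13,4)
river: ρ → (4,11,-14)
river: ρ → (-14,17,1)
river: ρ → (1,17,-14)
river: ρ → (-14,11,4)
river: ρ → (4,13,-11)
river: ρ → (-11,9,6)
river: ρ → (6,15,-5)
river: ρ → (-5,15,6)
ρ-cycle length = 10 (tail of 1 descent step not counted)

10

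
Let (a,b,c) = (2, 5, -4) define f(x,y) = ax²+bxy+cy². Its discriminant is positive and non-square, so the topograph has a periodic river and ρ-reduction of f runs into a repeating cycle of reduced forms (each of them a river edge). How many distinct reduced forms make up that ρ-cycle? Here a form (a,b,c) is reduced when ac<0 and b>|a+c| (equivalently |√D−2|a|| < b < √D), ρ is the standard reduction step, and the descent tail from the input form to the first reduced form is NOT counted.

D = 57, ⌊√D⌋ = 7
river: ρ → (-4,3,3)
river: ρ → (3,3,-4)
river: ρ → (-4,5,2)
river: ρ → (2,7,-1)
river: ρ → (-1,7,2)
river: ρ → (2,5,-4)
ρ-cycle length = 6 (tail of 0 descent steps not counted)

6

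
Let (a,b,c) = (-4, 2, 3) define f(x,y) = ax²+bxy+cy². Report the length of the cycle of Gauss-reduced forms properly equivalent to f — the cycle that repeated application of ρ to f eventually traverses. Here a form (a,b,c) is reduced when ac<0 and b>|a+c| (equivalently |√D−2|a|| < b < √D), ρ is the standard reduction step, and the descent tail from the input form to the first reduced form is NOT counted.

D = 52, ⌊√D⌋ = 7
river: ρ → (3,4,-3)
river: ρ → (-3,2,4)
river: ρ → (4,6,-1)
river: ρ → (-1,6,4)
river: ρ → (4,2,-3)
river: ρ → (-3,4,3)
river: ρ → (3,2,-4)
river: ρ → (-4,6,1)
river: ρ → (1,6,-4)
river: ρ → (-4,2,3)
ρ-cycle length = 10 (tail of 0 descent steps not counted)

10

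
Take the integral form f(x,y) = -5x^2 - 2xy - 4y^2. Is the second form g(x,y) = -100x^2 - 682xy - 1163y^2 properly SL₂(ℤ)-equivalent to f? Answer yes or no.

D₁ = -76, D₂ = -76
f is negative-definite; reduce −f:
−f: flip: (5,2,4)→(4,-2,5)
−f: reduced (well bottom): (4,-2,5) with a≤c, −a<b≤a
flip sign back: reduced form of f is (-4,2,-5)
g is negative-definite; reduce −g:
−g: translate: b→82 (≡682 mod 200), so (100,682,1163)→(100,82,17)
−g: flip: (100,82,17)→(17,-82,100)
−g: translate: b→-14 (≡-82 mod 34), so (17,-82,100)→(17,-14,4)
−g: flip: (17,-14,4)→(4,14,17)
−g: translate: b→-2 (≡14 mod 8), so (4,14,17)→(4,-2,5)
−g: reduced (well bottom): (4,-2,5) with a≤c, −a<b≤a
flip sign back: reduced form of g is (-4,2,-5)
reduced forms (-4, 2, -5) vs (-4, 2, -5) ⇒ equivalent

yes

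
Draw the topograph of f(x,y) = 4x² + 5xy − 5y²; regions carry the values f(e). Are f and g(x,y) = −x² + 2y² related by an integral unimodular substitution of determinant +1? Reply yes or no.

D₁ = 105, D₂ = 8
discriminants differ ⇒ not SL₂(ℤ)-equivalent

no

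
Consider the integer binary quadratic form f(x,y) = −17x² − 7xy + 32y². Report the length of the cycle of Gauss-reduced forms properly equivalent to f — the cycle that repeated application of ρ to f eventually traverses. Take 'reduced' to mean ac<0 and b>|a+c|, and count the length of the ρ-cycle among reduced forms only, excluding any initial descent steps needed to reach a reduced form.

D = 2225, ⌊√D⌋ = 47
descent: ρ → (32,7,-17)
descent: ρ → (-17,27,22)  [lands on river]
river: ρ → (22,17,-22)
river: ρ → (-22,27,17)
river: ρ → (17,41,-8)
river: ρ → (-8,39,22)
river: ρ → (22,5,-25)
river: ρ → (-25,45,2)
river: ρ → (2,47,-2)
river: ρ → (-2,45,25)
river: ρ → (25,5,-22)
river: ρ → (-22,39,8)
river: ρ → (8,41,-17)
ρ-cycle length = 12 (tail of 2 descent steps not counted)

12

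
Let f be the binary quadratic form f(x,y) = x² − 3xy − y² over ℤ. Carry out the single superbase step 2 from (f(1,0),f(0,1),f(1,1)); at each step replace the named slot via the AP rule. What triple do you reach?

start (1,-1,-3) = (f(1,0),f(0,1),f(1,1))
replace slot 2: 2·(1+(-3)) − (-1) = -3 → (1,-3,-3)

1,-3,-3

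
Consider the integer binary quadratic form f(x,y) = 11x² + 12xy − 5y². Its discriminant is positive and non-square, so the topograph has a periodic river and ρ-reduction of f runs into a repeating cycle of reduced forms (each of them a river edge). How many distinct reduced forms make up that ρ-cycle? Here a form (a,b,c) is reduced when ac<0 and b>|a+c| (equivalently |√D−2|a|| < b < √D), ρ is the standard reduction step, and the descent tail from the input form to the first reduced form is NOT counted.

D = 364, ⌊√D⌋ = 19
river: ρ → (-5,18,2)
river: ρ → (2,18,-5)
river: ρ → (-5,12,11)
river: ρ → (11,10,-6)
river: ρ → (-6,14,7)
river: ρ → (7,14,-6)
river: ρ → (-6,10,11)
river: ρ → (11,12,-5)
ρ-cycle length = 8 (tail of 0 descent steps not counted)

8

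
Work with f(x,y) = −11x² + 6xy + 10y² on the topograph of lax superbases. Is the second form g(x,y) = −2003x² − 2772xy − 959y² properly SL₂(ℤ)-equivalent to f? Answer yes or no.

D₁ = 476, D₂ = 476
river cycle of f (length 8): (10, 14, -7), (-7, 14, 10), (10, 6, -11), (-11, 16, 5), (5, 14, -14), (-14, 14, 5), (5, 16, -11), (-11, 6, 10)
river cycle of g (length 8): (-11, 6, 10), (10, 14, -7), (-7, 14, 10), (10, 6, -11), (-11, 16, 5), (5, 14, -14), (-14, 14, 5), (5, 16, -11)
cycles coincide ⇒ equivalent

yes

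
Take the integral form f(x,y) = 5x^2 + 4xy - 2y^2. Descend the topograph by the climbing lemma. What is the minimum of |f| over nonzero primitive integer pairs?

river: ρ → (-2,4,5)
river: ρ → (5,6,-1)
river: ρ → (-1,6,5)
river: ρ → (5,4,-2)
closes: descent 0, river 4
min |a| on river = 1

1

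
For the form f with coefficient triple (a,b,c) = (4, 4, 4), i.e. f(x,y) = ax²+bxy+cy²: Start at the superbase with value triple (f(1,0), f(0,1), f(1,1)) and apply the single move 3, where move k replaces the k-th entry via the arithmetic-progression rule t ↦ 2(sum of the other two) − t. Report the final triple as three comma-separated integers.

start (4,4,12) = (f(1,0),f(0,1),f(1,1))
replace slot 3: 2·(4+4) − 12 = 4 → (4,4,4)

4,4,4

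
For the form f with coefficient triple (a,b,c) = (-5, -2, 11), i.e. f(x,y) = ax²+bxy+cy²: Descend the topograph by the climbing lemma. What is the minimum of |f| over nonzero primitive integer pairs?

descent: ρ → (11,2,-5)
descent: ρ → (-5,8,8)  [lands on river]
river: ρ → (8,8,-5)
river: ρ → (-5,12,4)
river: ρ → (4,12,-5)
closes: descent 2, river 4
min |a| on river = 4

4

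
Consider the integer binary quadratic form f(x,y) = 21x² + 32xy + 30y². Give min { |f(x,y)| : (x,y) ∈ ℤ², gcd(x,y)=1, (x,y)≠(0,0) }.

translate: b→-10 (≡32 mod 42), so (21,32,30)→(21,-10,19)
flip: (21,-10,19)→(19,10,21)
reduced (well bottom): (19,10,21) with a≤c, −a<b≤a
well minimum = a = 19

19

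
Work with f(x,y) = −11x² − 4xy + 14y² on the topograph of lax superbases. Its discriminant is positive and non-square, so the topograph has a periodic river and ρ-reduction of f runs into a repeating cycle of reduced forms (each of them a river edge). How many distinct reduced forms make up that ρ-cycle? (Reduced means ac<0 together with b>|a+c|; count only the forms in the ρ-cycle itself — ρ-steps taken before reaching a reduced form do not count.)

D = 632, ⌊√D⌋ = 25
descent: ρ → (14,4,-11)  [lands on river]
river: ρ → (-11,18,7)
river: ρ → (7,24,-2)
river: ρ → (-2,24,7)
river: ρ → (7,18,-11)
river: ρ → (-11,4,14)
river: ρ → (14,24,-1)
river: ρ → (-1,24,14)
ρ-cycle length = 8 (tail of 1 descent step not counted)

8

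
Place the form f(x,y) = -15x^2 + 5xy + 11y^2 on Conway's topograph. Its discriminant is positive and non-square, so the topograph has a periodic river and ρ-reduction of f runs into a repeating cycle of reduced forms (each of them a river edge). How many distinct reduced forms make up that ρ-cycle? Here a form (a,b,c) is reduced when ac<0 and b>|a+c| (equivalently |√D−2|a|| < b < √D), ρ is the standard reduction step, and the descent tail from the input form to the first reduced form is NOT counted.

D = 685, ⌊√D⌋ = 26
river: ρ → (11,17,-9)
river: ρ → (-9,19,9)
river: ρ → (9,17,-11)
river: ρ → (-11,5,15)
river: ρ → (15,25,-1)
river: ρ → (-1,25,15)
river: ρ → (15,5,-11)
river: ρ → (-11,17,9)
river: ρ → (9,19,-9)
river: ρ → (-9,17,11)
river: ρ → (11,5,-15)
river: ρ → (-15,25,1)
river: ρ → (1,25,-15)
river: ρ → (-15,5,11)
ρ-cycle length = 14 (tail of 0 descent steps not counted)

14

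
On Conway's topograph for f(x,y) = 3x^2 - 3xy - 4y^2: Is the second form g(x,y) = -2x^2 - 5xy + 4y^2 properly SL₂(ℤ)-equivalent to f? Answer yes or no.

D₁ = 57, D₂ = 57
river cycle of f (length 6): (-4, 3, 3), (3, 3, -4), (-4, 5, 2), (2, 7, -1), (-1, 7, 2), (2, 5, -4)
river cycle of g (length 6): (4, 5, -2), (-2, 7, 1), (1, 7, -2), (-2, 5, 4), (4, 3, -3), (-3, 3, 4)
cycles differ ⇒ inequivalent

no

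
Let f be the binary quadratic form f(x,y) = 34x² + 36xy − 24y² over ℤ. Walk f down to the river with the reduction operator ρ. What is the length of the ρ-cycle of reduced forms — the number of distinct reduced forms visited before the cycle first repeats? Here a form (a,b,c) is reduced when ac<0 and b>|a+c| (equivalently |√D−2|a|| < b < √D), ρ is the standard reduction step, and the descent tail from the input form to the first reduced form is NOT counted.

D = 4560, ⌊√D⌋ = 67
river: ρ → (-24,60,10)
river: ρ → (10,60,-24)
river: ρ → (-24,36,34)
river: ρ → (34,32,-26)
river: ρ → (-26,20,40)
river: ρ → (40,60,-6)
river: ρ → (-6,60,40)
river: ρ → (40,20,-26)
river: ρ → (-26,32,34)
river: ρ → (34,36,-24)
ρ-cycle length = 10 (tail of 0 descent steps not counted)

10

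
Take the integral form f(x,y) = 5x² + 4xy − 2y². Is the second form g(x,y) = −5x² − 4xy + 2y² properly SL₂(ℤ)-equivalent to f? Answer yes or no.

D₁ = 56, D₂ = 56
river cycle of f (length 4): (-2, 4, 5), (5, 6, -1), (-1, 6, 5), (5, 4, -2)
river cycle of g (length 4): (2, 4, -5), (-5, 6, 1), (1, 6, -5), (-5, 4, 2)
cycles differ ⇒ inequivalent

no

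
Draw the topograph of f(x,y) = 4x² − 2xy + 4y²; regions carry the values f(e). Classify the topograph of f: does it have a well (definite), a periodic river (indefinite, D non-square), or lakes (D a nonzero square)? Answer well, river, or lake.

D = b²−4ac = (-2)² − 4·4·4 = -60
D < 0 ⇒ definite ⇒ every region one sign ⇒ single well

well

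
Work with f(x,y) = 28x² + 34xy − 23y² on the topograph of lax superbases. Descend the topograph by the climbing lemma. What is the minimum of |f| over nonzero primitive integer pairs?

river: ρ → (-23,58,4)
river: ρ → (4,54,-51)
river: ρ → (-51,48,7)
river: ρ → (7,50,-44)
river: ρ → (-44,38,13)
river: ρ → (13,40,-41)
river: ρ → (-41,42,12)
river: ρ → (12,54,-17)
river: ρ → (-17,48,21)
river: ρ → (21,36,-29)
river: ρ → (-29,22,28)
river: ρ → (28,34,-23)
closes: descent 0, river 12
min |a| on river = 4

4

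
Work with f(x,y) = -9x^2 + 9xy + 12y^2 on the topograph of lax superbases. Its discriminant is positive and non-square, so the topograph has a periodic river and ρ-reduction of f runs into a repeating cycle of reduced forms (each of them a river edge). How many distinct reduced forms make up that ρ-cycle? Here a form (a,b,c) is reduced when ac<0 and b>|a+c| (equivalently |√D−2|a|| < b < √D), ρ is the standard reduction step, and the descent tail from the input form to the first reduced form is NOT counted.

D = 513, ⌊√D⌋ = 22
river: ρ → (12,15,-6)
river: ρ → (-6,21,3)
river: ρ → (3,21,-6)
river: ρ → (-6,15,12)
river: ρ → (12,9,-9)
river: ρ → (-9,9,12)
ρ-cycle length = 6 (tail of 0 descent steps not counted)

6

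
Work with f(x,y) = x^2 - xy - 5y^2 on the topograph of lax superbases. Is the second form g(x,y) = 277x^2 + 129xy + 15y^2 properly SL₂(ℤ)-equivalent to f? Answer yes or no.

D₁ = 21, D₂ = 21
river cycle of f (length 2): (1, 3, -3), (-3, 3, 1)
river cycle of g (length 2): (1, 3, -3), (-3, 3, 1)
cycles coincide ⇒ equivalent

yes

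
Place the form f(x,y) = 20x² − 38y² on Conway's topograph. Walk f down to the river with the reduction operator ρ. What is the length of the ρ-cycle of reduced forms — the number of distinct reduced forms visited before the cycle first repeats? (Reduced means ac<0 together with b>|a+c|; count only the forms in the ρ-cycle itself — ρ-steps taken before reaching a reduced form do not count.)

D = 3040, ⌊√D⌋ = 55
descent: ρ → (-38,0,20)
descent: ρ → (20,40,-18)  [lands on river]
river: ρ → (-18,32,28)
river: ρ → (28,24,-22)
river: ρ → (-22,20,30)
river: ρ → (30,40,-12)
river: ρ → (-12,32,42)
river: ρ → (42,52,-2)
river: ρ → (-2,52,42)
river: ρ → (42,32,-12)
river: ρ → (-12,40,30)
river: ρ → (30,20,-22)
river: ρ → (-22,24,28)
river: ρ → (28,32,-18)
river: ρ → (-18,40,20)
ρ-cycle length = 14 (tail of 2 descent steps not counted)

14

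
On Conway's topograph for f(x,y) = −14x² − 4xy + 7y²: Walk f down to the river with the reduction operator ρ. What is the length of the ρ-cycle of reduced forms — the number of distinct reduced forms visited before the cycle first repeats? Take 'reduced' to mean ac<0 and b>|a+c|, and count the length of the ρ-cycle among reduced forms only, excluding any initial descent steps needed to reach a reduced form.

D = 408, ⌊√D⌋ = 20
descent: ρ → (7,18,-3)  [lands on river]
river: ρ → (-3,18,7)
river: ρ → (7,10,-11)
river: ρ → (-11,12,6)
river: ρ → (6,12,-11)
river: ρ → (-11,10,7)
ρ-cycle length = 6 (tail of 1 descent step not counted)

6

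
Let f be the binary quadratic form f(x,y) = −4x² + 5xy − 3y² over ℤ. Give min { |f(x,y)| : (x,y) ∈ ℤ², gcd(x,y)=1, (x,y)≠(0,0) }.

translate: b→3 (≡-5 mod 8), so (4,-5,3)→(4,3,2)
flip: (4,3,2)→(2,-3,4)
translate: b→1 (≡-3 mod 4), so (2,-3,4)→(2,1,3)
reduced (well bottom): (2,1,3) with a≤c, −a<b≤a
well minimum |f| = |-2| = 2 (negative-definite)

2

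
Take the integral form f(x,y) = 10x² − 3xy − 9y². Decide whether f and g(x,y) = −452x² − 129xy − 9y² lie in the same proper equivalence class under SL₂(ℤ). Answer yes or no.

D₁ = 369, D₂ = 369
river cycle of f (length 16): (-9, 3, 10), (10, 17, -2), (-2, 19, 1), (1, 19, -2), (-2, 17, 10), (10, 3, -9), (-9, 15, 4), (4, 17, -5), (-5, 13, 10), (10, 7, -8), … (6 more)
river cycle of g (length 16): (-9, 3, 10), (10, 17, -2), (-2, 19, 1), (1, 19, -2), (-2, 17, 10), (10, 3, -9), (-9, 15, 4), (4, 17, -5), (-5, 13, 10), (10, 7, -8), … (6 more)
cycles coincide ⇒ equivalent

yes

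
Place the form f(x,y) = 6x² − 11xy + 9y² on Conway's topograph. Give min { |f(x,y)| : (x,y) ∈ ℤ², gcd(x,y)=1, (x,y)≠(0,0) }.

translate: b→1 (≡-11 mod 12), so (6,-11,9)→(6,1,4)
flip: (6,1,4)→(4,-1,6)
reduced (well bottom): (4,-1,6) with a≤c, −a<b≤a
well minimum = a = 4

4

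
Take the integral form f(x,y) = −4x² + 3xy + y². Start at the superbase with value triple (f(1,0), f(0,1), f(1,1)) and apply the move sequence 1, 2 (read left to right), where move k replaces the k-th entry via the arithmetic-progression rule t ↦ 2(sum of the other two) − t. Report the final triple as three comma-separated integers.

start (-4,1,0) = (f(1,0),f(0,1),f(1,1))
replace slot 1: 2·(1+0) − (-4) = 6 → (6,1,0)
replace slot 2: 2·(6+0) − 1 = 11 → (6,11,0)

6,11,0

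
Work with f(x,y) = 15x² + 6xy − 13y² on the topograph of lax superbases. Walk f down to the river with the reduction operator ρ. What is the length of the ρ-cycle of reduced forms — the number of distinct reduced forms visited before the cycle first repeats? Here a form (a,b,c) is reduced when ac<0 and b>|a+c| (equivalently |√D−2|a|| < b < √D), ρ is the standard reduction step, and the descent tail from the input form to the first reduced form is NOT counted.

D = 816, ⌊√D⌋ = 28
river: ρ → (-13,20,8)
river: ρ → (8,28,-1)
river: ρ → (-1,28,8)
river: ρ → (8,20,-13)
river: ρ → (-13,6,15)
river: ρ → (15,24,-4)
river: ρ → (-4,24,15)
river: ρ → (15,6,-13)
ρ-cycle length = 8 (tail of 0 descent steps not counted)

8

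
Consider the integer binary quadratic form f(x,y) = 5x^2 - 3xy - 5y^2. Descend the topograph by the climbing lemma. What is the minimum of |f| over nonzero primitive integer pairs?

descent: ρ → (-5,3,5)  [lands on river]
river: ρ → (5,7,-3)
river: ρ → (-3,5,7)
river: ρ → (7,9,-1)
river: ρ → (-1,9,7)
river: ρ → (7,5,-3)
river: ρ → (-3,7,5)
river: ρ → (5,3,-5)
river: ρ → (-5,7,3)
river: ρ → (3,5,-7)
river: ρ → (-7,9,1)
river: ρ → (1,9,-7)
river: ρ → (-7,5,3)
river: ρ → (3,7,-5)
closes: descent 1, river 14
min |a| on river = 1

1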